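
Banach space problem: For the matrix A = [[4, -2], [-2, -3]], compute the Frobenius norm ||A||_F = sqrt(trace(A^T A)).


||A||_F^2 = sum a_ij^2
= 4^2 + (-2)^2 + (-2)^2 + (-3)^2
= 16 + 4 + 4 + 9 = 33
||A||_F = sqrt(33) = 5.7446

5.7446


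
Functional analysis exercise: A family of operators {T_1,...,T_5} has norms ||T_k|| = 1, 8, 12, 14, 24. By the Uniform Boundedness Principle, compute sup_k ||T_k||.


By the Uniform Boundedness Principle, the supremum of norms is finite.
sup_k ||T_k|| = max(1, 8, 12, 14, 24) = 24

24


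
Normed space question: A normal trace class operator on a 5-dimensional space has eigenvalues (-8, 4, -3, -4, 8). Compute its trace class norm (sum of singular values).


For a normal operator, singular values equal |eigenvalues|.
Trace norm = sum |lambda_i| = 8 + 4 + 3 + 4 + 8
= 27

27


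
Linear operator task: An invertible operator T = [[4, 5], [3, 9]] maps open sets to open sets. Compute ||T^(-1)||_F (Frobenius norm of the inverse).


det(T) = 4*9 - 5*3 = 21
T^(-1) = (1/21) * [[9, -5], [-3, 4]] = [[0.4286, -0.2381], [-0.1429, 0.1905]]
||T^(-1)||_F^2 = 0.4286^2 + (-0.2381)^2 + (-0.1429)^2 + 0.1905^2 = 0.2971
||T^(-1)||_F = sqrt(0.2971) = 0.5450

0.5450


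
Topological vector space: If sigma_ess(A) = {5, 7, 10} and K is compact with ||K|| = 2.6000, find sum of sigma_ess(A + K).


By Weyl's theorem, the essential spectrum is invariant under compact perturbations.
sigma_ess(A + K) = sigma_ess(A) = {5, 7, 10}
Sum = 5 + 7 + 10 = 22

22


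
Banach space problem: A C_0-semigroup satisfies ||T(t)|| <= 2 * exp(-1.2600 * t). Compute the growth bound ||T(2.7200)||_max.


||T(2.7200)|| <= 2 * exp(-1.2600 * 2.7200)
= 2 * exp(-3.4272)
= 2 * 0.0325
= 0.0650

0.0650


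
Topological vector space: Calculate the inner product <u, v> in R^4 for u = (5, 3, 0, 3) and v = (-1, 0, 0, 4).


Computing the standard inner product <u, v> = sum u_i * v_i
= 5*-1 + 3*0 + 0*0 + 3*4
= -5 + 0 + 0 + 12
= 7

7


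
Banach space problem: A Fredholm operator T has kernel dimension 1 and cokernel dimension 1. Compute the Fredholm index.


The Fredholm index is defined as ind(T) = dim(ker T) - dim(coker T)
= 1 - 1
= 0

0


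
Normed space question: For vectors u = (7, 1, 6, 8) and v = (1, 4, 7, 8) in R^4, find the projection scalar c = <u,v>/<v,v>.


Computing <u,v> = 7*1 + 1*4 + 6*7 + 8*8 = 117
Computing <v,v> = 1^2 + 4^2 + 7^2 + 8^2 = 130
Projection coefficient = 117/130 = 0.9000

0.9000


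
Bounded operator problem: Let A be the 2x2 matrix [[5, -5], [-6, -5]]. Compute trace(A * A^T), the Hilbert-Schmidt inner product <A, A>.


trace(A * A^T) = sum of squares of all entries
= 5^2 + (-5)^2 + (-6)^2 + (-5)^2
= 25 + 25 + 36 + 25
= 111

111


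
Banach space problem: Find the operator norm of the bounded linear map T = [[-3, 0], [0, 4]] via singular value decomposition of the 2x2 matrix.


A^T A = [[9, 0], [0, 16]]
trace(A^T A) = 25, det(A^T A) = 144
discriminant = 25^2 - 4*144 = 49
Largest eigenvalue of A^T A = (trace + sqrt(disc))/2 = 16.0000
||T|| = sqrt(16.0000) = 4.0000

4.0000


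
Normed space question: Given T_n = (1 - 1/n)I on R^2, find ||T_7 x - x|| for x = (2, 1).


T_7 x - x = (1 - 1/7)x - x = -x/7
||x|| = sqrt(5) = 2.2361
||T_7 x - x|| = ||x||/7 = 2.2361/7 = 0.3194

0.3194


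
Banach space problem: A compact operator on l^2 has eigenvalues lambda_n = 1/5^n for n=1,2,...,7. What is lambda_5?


The eigenvalue formula gives lambda_5 = 1/5^5
= 1/3125
= 3.2000e-04

3.2000e-04


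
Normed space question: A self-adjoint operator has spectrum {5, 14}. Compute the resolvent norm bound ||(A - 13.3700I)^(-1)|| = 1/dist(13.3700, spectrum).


dist(13.3700, {5, 14}) = min(|13.3700 - 5|, |13.3700 - 14|)
= min(8.3700, 0.6300) = 0.6300
Resolvent bound = 1/0.6300 = 1.5873

1.5873


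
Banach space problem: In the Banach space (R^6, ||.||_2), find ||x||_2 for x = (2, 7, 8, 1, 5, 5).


The l^2 norm = (sum |x_i|^2)^(1/2)
Sum of 2th powers = 4 + 49 + 64 + 1 + 25 + 25 = 168
||x||_2 = (168)^(1/2) = 12.9615

12.9615


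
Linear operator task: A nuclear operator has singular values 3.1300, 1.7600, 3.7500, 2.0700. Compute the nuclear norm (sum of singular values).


The nuclear norm is the sum of all singular values.
||T||_1 = 3.1300 + 1.7600 + 3.7500 + 2.0700
= 10.7100

10.7100


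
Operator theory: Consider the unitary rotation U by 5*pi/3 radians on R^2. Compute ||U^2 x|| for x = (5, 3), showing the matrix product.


U is a rotation by theta = 5*pi/3
U^2 = rotation by 2*theta = 10*pi/3 = 4*pi/3 (mod 2*pi)
cos(4*pi/3) = -0.5000, sin(4*pi/3) = -0.8660
U^2 x = (-0.5000 * 5 - -0.8660 * 3, -0.8660 * 5 + -0.5000 * 3)
= (0.0981, -5.8301)
||U^2 x|| = sqrt(0.0981^2 + (-5.8301)^2) = sqrt(34.0000) = 5.8310

5.8310


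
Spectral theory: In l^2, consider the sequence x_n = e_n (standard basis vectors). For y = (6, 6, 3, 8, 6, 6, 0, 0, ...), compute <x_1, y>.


x_1 = e_1 is the standard basis vector with 1 in position 1.
<x_1, y> = y_1 = 6
As n -> infinity, <x_n, y> -> 0, confirming weak convergence of (x_n) to 0.

6


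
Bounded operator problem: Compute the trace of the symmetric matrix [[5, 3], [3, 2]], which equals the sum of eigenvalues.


For a self-adjoint (symmetric) matrix, the eigenvalues are real.
The sum of eigenvalues equals the trace of the matrix.
trace = 5 + 2 = 7

7


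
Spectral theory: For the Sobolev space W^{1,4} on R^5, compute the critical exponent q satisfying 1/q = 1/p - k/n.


Using the Sobolev embedding formula: 1/q = 1/p - k/n
1/q = 1/4 - 1/5 = 1/20
q = 1/(1/20) = 20

20.0000


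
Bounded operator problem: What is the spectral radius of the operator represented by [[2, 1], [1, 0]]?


For a 2x2 matrix, eigenvalues satisfy lambda^2 - (trace)*lambda + det = 0
trace = 2 + 0 = 2
det = 2*0 - 1*1 = -1
discriminant = 2^2 - 4*(-1) = 8
spectral radius = max |eigenvalue| = 2.4142

2.4142


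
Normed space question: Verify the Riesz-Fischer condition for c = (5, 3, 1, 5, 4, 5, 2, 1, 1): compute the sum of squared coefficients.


sum |c_n|^2 = 5^2 + 3^2 + 1^2 + 5^2 + 4^2 + 5^2 + 2^2 + 1^2 + 1^2
= 25 + 9 + 1 + 25 + 16 + 25 + 4 + 1 + 1
= 107

107


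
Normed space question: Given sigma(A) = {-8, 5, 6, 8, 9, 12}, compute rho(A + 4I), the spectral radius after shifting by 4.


Spectrum of A + 4I = {-4, 9, 10, 12, 13, 16}
Spectral radius = max |lambda| over the shifted spectrum
= max(4, 9, 10, 12, 13, 16) = 16

16


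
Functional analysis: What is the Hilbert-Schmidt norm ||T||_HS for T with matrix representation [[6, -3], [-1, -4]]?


The Hilbert-Schmidt norm is sqrt(sum of squares of all entries).
Sum of squares = 6^2 + (-3)^2 + (-1)^2 + (-4)^2
= 36 + 9 + 1 + 16 = 62
||T||_HS = sqrt(62) = 7.8740

7.8740


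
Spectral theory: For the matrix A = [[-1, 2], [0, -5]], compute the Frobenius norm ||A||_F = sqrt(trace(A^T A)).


||A||_F^2 = sum a_ij^2
= (-1)^2 + 2^2 + 0^2 + (-5)^2
= 1 + 4 + 0 + 25 = 30
||A||_F = sqrt(30) = 5.4772

5.4772


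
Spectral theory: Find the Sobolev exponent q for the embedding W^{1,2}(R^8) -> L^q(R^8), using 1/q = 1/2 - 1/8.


Using the Sobolev embedding formula: 1/q = 1/p - k/n
1/q = 1/2 - 1/8 = 3/8
q = 1/(3/8) = 8/3 = 2.6667

2.6667


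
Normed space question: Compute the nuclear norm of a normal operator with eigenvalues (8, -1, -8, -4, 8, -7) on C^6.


For a normal operator, singular values equal |eigenvalues|.
Trace norm = sum |lambda_i| = 8 + 1 + 8 + 4 + 8 + 7
= 36

36


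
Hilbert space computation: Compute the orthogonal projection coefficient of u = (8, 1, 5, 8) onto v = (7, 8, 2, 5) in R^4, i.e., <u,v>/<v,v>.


Computing <u,v> = 8*7 + 1*8 + 5*2 + 8*5 = 114
Computing <v,v> = 7^2 + 8^2 + 2^2 + 5^2 = 142
Projection coefficient = 114/142 = 0.8028

0.8028


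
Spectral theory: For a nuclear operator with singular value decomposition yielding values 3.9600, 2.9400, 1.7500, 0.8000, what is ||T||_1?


The nuclear norm is the sum of all singular values.
||T||_1 = 3.9600 + 2.9400 + 1.7500 + 0.8000
= 9.4500

9.4500


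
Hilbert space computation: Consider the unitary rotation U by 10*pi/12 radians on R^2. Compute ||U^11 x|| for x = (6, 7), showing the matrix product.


U is a rotation by theta = 10*pi/12
U^11 = rotation by 11*theta = 110*pi/12 = 14*pi/12 (mod 2*pi)
cos(14*pi/12) = -0.8660, sin(14*pi/12) = -0.5000
U^11 x = (-0.8660 * 6 - -0.5000 * 7, -0.5000 * 6 + -0.8660 * 7)
= (-1.6962, -9.0622)
||U^11 x|| = sqrt((-1.6962)^2 + (-9.0622)^2) = sqrt(85.0000) = 9.2195

9.2195


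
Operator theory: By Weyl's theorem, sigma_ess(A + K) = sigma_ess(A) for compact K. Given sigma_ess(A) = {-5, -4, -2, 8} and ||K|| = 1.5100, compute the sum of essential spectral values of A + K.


By Weyl's theorem, the essential spectrum is invariant under compact perturbations.
sigma_ess(A + K) = sigma_ess(A) = {-5, -4, -2, 8}
Sum = -5 + -4 + -2 + 8 = -3

-3


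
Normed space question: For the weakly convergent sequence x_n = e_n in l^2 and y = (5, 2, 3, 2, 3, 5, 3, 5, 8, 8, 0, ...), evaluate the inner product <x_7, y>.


x_7 = e_7 is the standard basis vector with 1 in position 7.
<x_7, y> = y_7 = 3
As n -> infinity, <x_n, y> -> 0, confirming weak convergence of (x_n) to 0.

3


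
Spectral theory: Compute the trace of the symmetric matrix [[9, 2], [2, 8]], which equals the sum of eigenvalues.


For a self-adjoint (symmetric) matrix, the eigenvalues are real.
The sum of eigenvalues equals the trace of the matrix.
trace = 9 + 8 = 17

17


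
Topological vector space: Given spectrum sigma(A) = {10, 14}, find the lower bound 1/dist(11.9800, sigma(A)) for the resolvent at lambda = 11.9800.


dist(11.9800, {10, 14}) = min(|11.9800 - 10|, |11.9800 - 14|)
= min(1.9800, 2.0200) = 1.9800
Resolvent bound = 1/1.9800 = 0.5051

0.5051


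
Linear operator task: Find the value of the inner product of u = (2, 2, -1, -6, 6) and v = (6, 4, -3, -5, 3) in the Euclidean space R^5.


Computing the standard inner product <u, v> = sum u_i * v_i
= 2*6 + 2*4 + -1*-3 + -6*-5 + 6*3
= 12 + 8 + 3 + 30 + 18
= 71

71


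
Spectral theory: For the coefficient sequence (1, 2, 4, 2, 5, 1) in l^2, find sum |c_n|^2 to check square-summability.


sum |c_n|^2 = 1^2 + 2^2 + 4^2 + 2^2 + 5^2 + 1^2
= 1 + 4 + 16 + 4 + 25 + 1
= 51

51


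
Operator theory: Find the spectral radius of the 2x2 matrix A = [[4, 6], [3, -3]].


For a 2x2 matrix, eigenvalues satisfy lambda^2 - (trace)*lambda + det = 0
trace = 4 + -3 = 1
det = 4*-3 - 6*3 = -30
discriminant = 1^2 - 4*(-30) = 121
spectral radius = max |eigenvalue| = 6.0000

6.0000


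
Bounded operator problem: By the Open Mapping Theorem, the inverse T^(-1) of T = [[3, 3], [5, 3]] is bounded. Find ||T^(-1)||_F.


det(T) = 3*3 - 3*5 = -6
T^(-1) = (1/-6) * [[3, -3], [-5, 3]] = [[-0.5000, 0.5000], [0.8333, -0.5000]]
||T^(-1)||_F^2 = (-0.5000)^2 + 0.5000^2 + 0.8333^2 + (-0.5000)^2 = 1.4444
||T^(-1)||_F = sqrt(1.4444) = 1.2019

1.2019


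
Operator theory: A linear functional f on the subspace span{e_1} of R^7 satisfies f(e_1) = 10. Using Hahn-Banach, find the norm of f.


The norm of f is given by ||f|| = sup_{||x||=1} |f(x)|.
On span{e_1}, ||e_1|| = 1, so ||f|| = |f(e_1)| / ||e_1||
= |10| / 1 = 10.0000

10.0000


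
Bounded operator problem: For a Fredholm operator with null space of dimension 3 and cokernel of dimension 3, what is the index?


The Fredholm index is defined as ind(T) = dim(ker T) - dim(coker T)
= 3 - 3
= 0

0


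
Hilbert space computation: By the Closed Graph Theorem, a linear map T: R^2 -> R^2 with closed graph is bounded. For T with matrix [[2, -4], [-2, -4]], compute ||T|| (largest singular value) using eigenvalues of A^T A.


A^T A = [[8, 0], [0, 32]]
trace(A^T A) = 40, det(A^T A) = 256
discriminant = 40^2 - 4*256 = 576
Largest eigenvalue of A^T A = (trace + sqrt(disc))/2 = 32.0000
||T|| = sqrt(32.0000) = 5.6569

5.6569


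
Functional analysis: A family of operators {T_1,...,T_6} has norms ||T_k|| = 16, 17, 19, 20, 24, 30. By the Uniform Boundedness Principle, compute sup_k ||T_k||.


By the Uniform Boundedness Principle, the supremum of norms is finite.
sup_k ||T_k|| = max(16, 17, 19, 20, 24, 30) = 30

30


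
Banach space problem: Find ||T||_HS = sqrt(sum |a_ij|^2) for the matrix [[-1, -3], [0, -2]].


The Hilbert-Schmidt norm is sqrt(sum of squares of all entries).
Sum of squares = (-1)^2 + (-3)^2 + 0^2 + (-2)^2
= 1 + 9 + 0 + 4 = 14
||T||_HS = sqrt(14) = 3.7417

3.7417


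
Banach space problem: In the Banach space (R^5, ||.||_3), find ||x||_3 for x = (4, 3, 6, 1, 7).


The l^3 norm = (sum |x_i|^3)^(1/3)
Sum of 3th powers = 64 + 27 + 216 + 1 + 343 = 651
||x||_3 = (651)^(1/3) = 8.6668

8.6668


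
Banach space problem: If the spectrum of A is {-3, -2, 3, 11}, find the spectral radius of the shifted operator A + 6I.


Spectrum of A + 6I = {3, 4, 9, 17}
Spectral radius = max |lambda| over the shifted spectrum
= max(3, 4, 9, 17) = 17

17


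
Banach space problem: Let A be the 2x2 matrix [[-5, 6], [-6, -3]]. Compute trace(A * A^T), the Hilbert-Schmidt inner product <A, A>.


trace(A * A^T) = sum of squares of all entries
= (-5)^2 + 6^2 + (-6)^2 + (-3)^2
= 25 + 36 + 36 + 9
= 106

106


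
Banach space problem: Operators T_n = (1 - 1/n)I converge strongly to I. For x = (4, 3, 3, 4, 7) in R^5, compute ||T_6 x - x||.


T_6 x - x = (1 - 1/6)x - x = -x/6
||x|| = sqrt(99) = 9.9499
||T_6 x - x|| = ||x||/6 = 9.9499/6 = 1.6583

1.6583


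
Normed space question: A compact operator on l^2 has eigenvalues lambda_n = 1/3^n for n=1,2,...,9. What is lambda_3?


The eigenvalue formula gives lambda_3 = 1/3^3
= 1/27
= 0.0370

0.0370


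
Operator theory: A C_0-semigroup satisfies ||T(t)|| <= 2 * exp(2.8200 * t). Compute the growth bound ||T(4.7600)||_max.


||T(4.7600)|| <= 2 * exp(2.8200 * 4.7600)
= 2 * exp(13.4232)
= 2 * 675494.3012
= 1.3510e+06

1.3510e+06


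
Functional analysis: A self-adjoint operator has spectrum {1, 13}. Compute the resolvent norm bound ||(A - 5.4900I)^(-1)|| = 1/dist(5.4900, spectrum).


dist(5.4900, {1, 13}) = min(|5.4900 - 1|, |5.4900 - 13|)
= min(4.4900, 7.5100) = 4.4900
Resolvent bound = 1/4.4900 = 0.2227

0.2227


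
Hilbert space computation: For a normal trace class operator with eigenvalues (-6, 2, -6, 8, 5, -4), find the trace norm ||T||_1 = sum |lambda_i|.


For a normal operator, singular values equal |eigenvalues|.
Trace norm = sum |lambda_i| = 6 + 2 + 6 + 8 + 5 + 4
= 31

31


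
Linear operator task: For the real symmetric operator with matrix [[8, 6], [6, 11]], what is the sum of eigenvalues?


For a self-adjoint (symmetric) matrix, the eigenvalues are real.
The sum of eigenvalues equals the trace of the matrix.
trace = 8 + 11 = 19

19


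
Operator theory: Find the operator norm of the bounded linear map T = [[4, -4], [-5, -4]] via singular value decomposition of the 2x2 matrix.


A^T A = [[41, 4], [4, 32]]
trace(A^T A) = 73, det(A^T A) = 1296
discriminant = 73^2 - 4*1296 = 145
Largest eigenvalue of A^T A = (trace + sqrt(disc))/2 = 42.5208
||T|| = sqrt(42.5208) = 6.5208

6.5208


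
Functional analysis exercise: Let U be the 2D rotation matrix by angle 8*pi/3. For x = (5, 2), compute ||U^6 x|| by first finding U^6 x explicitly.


U is a rotation by theta = 8*pi/3
U^6 = rotation by 6*theta = 48*pi/3 = 0*pi/3 (mod 2*pi)
cos(0*pi/3) = 1.0000, sin(0*pi/3) = 0.0000
U^6 x = (1.0000 * 5 - 0.0000 * 2, 0.0000 * 5 + 1.0000 * 2)
= (5.0000, 2.0000)
||U^6 x|| = sqrt(5.0000^2 + 2.0000^2) = sqrt(29.0000) = 5.3852

5.3852


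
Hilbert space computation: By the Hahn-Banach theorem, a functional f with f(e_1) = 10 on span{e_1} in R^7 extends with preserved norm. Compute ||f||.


The norm of f is given by ||f|| = sup_{||x||=1} |f(x)|.
On span{e_1}, ||e_1|| = 1, so ||f|| = |f(e_1)| / ||e_1||
= |10| / 1 = 10.0000

10.0000


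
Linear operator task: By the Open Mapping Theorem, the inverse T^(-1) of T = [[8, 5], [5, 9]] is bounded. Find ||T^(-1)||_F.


det(T) = 8*9 - 5*5 = 47
T^(-1) = (1/47) * [[9, -5], [-5, 8]] = [[0.1915, -0.1064], [-0.1064, 0.1702]]
||T^(-1)||_F^2 = 0.1915^2 + (-0.1064)^2 + (-0.1064)^2 + 0.1702^2 = 0.0883
||T^(-1)||_F = sqrt(0.0883) = 0.2971

0.2971


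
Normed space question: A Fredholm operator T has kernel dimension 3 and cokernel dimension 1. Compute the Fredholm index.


The Fredholm index is defined as ind(T) = dim(ker T) - dim(coker T)
= 3 - 1
= 2

2


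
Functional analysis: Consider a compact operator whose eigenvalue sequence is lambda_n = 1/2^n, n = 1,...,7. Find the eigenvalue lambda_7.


The eigenvalue formula gives lambda_7 = 1/2^7
= 1/128
= 0.0078

0.0078


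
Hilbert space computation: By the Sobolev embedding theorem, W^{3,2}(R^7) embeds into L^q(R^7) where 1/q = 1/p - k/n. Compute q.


Using the Sobolev embedding formula: 1/q = 1/p - k/n
1/q = 1/2 - 3/7 = 1/14
q = 1/(1/14) = 14

14.0000


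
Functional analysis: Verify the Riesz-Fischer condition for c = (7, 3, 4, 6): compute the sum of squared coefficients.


sum |c_n|^2 = 7^2 + 3^2 + 4^2 + 6^2
= 49 + 9 + 16 + 36
= 110

110


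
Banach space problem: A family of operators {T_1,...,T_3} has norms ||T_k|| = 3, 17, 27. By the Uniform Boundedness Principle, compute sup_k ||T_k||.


By the Uniform Boundedness Principle, the supremum of norms is finite.
sup_k ||T_k|| = max(3, 17, 27) = 27

27


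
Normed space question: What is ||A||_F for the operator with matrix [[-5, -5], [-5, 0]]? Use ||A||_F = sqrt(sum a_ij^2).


||A||_F^2 = sum a_ij^2
= (-5)^2 + (-5)^2 + (-5)^2 + 0^2
= 25 + 25 + 25 + 0 = 75
||A||_F = sqrt(75) = 8.6603

8.6603


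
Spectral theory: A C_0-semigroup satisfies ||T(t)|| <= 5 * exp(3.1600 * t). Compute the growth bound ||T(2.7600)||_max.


||T(2.7600)|| <= 5 * exp(3.1600 * 2.7600)
= 5 * exp(8.7216)
= 5 * 6133.9856
= 30669.9281

30669.9281


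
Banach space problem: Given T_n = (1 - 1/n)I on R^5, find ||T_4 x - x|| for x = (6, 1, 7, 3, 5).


T_4 x - x = (1 - 1/4)x - x = -x/4
||x|| = sqrt(120) = 10.9545
||T_4 x - x|| = ||x||/4 = 10.9545/4 = 2.7386

2.7386


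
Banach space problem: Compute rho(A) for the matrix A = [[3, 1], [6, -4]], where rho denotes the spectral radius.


For a 2x2 matrix, eigenvalues satisfy lambda^2 - (trace)*lambda + det = 0
trace = 3 + -4 = -1
det = 3*-4 - 1*6 = -18
discriminant = (-1)^2 - 4*(-18) = 73
spectral radius = max |eigenvalue| = 4.7720

4.7720


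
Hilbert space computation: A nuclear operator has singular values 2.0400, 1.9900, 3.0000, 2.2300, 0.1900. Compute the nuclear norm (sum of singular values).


The nuclear norm is the sum of all singular values.
||T||_1 = 2.0400 + 1.9900 + 3.0000 + 2.2300 + 0.1900
= 9.4500

9.4500


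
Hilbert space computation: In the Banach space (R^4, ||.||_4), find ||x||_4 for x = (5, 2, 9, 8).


The l^4 norm = (sum |x_i|^4)^(1/4)
Sum of 4th powers = 625 + 16 + 6561 + 4096 = 11298
||x||_4 = (11298)^(1/4) = 10.3098

10.3098


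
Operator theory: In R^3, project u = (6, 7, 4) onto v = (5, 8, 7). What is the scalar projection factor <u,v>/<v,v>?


Computing <u,v> = 6*5 + 7*8 + 4*7 = 114
Computing <v,v> = 5^2 + 8^2 + 7^2 = 138
Projection coefficient = 114/138 = 0.8261

0.8261


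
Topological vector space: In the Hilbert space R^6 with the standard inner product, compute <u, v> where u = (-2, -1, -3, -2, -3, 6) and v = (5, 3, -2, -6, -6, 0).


Computing the standard inner product <u, v> = sum u_i * v_i
= -2*5 + -1*3 + -3*-2 + -2*-6 + -3*-6 + 6*0
= -10 + -3 + 6 + 12 + 18 + 0
= 23

23


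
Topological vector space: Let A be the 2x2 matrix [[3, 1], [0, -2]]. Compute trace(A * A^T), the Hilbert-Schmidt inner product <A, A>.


trace(A * A^T) = sum of squares of all entries
= 3^2 + 1^2 + 0^2 + (-2)^2
= 9 + 1 + 0 + 4
= 14

14


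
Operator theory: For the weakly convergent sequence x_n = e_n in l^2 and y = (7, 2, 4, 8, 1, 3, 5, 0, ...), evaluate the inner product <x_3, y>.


x_3 = e_3 is the standard basis vector with 1 in position 3.
<x_3, y> = y_3 = 4
As n -> infinity, <x_n, y> -> 0, confirming weak convergence of (x_n) to 0.

4


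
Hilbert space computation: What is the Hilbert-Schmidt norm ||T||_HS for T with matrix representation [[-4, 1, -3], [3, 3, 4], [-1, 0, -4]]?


The Hilbert-Schmidt norm is sqrt(sum of squares of all entries).
Sum of squares = (-4)^2 + 1^2 + (-3)^2 + 3^2 + 3^2 + 4^2 + (-1)^2 + 0^2 + (-4)^2
= 16 + 1 + 9 + 9 + 9 + 16 + 1 + 0 + 16 = 77
||T||_HS = sqrt(77) = 8.7750

8.7750


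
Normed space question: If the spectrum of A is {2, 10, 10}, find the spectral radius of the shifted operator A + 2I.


Spectrum of A + 2I = {4, 12, 12}
Spectral radius = max |lambda| over the shifted spectrum
= max(4, 12, 12) = 12

12


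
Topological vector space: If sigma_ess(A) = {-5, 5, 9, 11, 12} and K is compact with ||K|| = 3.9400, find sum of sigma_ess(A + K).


By Weyl's theorem, the essential spectrum is invariant under compact perturbations.
sigma_ess(A + K) = sigma_ess(A) = {-5, 5, 9, 11, 12}
Sum = -5 + 5 + 9 + 11 + 12 = 32

32


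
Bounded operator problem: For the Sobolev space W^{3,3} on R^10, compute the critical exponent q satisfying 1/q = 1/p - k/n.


Using the Sobolev embedding formula: 1/q = 1/p - k/n
1/q = 1/3 - 3/10 = 1/30
q = 1/(1/30) = 30

30.0000


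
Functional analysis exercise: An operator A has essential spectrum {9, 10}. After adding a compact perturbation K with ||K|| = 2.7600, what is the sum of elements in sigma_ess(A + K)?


By Weyl's theorem, the essential spectrum is invariant under compact perturbations.
sigma_ess(A + K) = sigma_ess(A) = {9, 10}
Sum = 9 + 10 = 19

19


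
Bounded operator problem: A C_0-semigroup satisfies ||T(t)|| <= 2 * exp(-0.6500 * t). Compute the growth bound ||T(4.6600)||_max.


||T(4.6600)|| <= 2 * exp(-0.6500 * 4.6600)
= 2 * exp(-3.0290)
= 2 * 0.0484
= 0.0967

0.0967


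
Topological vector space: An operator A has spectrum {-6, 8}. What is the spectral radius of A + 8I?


Spectrum of A + 8I = {2, 16}
Spectral radius = max |lambda| over the shifted spectrum
= max(2, 16) = 16

16


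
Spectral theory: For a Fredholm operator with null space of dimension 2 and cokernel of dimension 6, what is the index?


The Fredholm index is defined as ind(T) = dim(ker T) - dim(coker T)
= 2 - 6
= -4

-4


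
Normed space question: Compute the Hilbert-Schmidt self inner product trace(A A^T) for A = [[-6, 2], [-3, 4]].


trace(A * A^T) = sum of squares of all entries
= (-6)^2 + 2^2 + (-3)^2 + 4^2
= 36 + 4 + 9 + 16
= 65

65


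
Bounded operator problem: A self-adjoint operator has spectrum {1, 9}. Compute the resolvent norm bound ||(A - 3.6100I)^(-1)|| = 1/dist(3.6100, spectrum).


dist(3.6100, {1, 9}) = min(|3.6100 - 1|, |3.6100 - 9|)
= min(2.6100, 5.3900) = 2.6100
Resolvent bound = 1/2.6100 = 0.3831

0.3831


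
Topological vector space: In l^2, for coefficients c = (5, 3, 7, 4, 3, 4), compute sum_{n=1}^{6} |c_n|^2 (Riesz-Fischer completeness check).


sum |c_n|^2 = 5^2 + 3^2 + 7^2 + 4^2 + 3^2 + 4^2
= 25 + 9 + 49 + 16 + 9 + 16
= 124

124


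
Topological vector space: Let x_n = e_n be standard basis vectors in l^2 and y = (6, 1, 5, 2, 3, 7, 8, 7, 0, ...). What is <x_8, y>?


x_8 = e_8 is the standard basis vector with 1 in position 8.
<x_8, y> = y_8 = 7
As n -> infinity, <x_n, y> -> 0, confirming weak convergence of (x_n) to 0.

7


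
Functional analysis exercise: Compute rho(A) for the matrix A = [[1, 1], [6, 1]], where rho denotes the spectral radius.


For a 2x2 matrix, eigenvalues satisfy lambda^2 - (trace)*lambda + det = 0
trace = 1 + 1 = 2
det = 1*1 - 1*6 = -5
discriminant = 2^2 - 4*(-5) = 24
spectral radius = max |eigenvalue| = 3.4495

3.4495


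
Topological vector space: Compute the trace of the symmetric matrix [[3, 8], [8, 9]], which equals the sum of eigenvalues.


For a self-adjoint (symmetric) matrix, the eigenvalues are real.
The sum of eigenvalues equals the trace of the matrix.
trace = 3 + 9 = 12

12


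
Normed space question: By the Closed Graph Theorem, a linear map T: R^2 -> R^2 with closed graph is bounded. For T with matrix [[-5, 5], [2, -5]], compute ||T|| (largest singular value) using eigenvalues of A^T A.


A^T A = [[29, -35], [-35, 50]]
trace(A^T A) = 79, det(A^T A) = 225
discriminant = 79^2 - 4*225 = 5341
Largest eigenvalue of A^T A = (trace + sqrt(disc))/2 = 76.0411
||T|| = sqrt(76.0411) = 8.7202

8.7202


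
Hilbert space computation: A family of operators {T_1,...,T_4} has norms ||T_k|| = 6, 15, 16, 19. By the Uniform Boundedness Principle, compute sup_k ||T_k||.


By the Uniform Boundedness Principle, the supremum of norms is finite.
sup_k ||T_k|| = max(6, 15, 16, 19) = 19

19


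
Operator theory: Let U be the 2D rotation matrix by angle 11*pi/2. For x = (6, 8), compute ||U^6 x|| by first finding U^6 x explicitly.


U is a rotation by theta = 11*pi/2
U^6 = rotation by 6*theta = 66*pi/2 = 2*pi/2 (mod 2*pi)
cos(2*pi/2) = -1.0000, sin(2*pi/2) = 0.0000
U^6 x = (-1.0000 * 6 - 0.0000 * 8, 0.0000 * 6 + -1.0000 * 8)
= (-6.0000, -8.0000)
||U^6 x|| = sqrt((-6.0000)^2 + (-8.0000)^2) = sqrt(100.0000) = 10.0000

10.0000


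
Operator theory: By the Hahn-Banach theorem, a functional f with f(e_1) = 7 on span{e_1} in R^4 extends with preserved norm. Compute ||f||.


The norm of f is given by ||f|| = sup_{||x||=1} |f(x)|.
On span{e_1}, ||e_1|| = 1, so ||f|| = |f(e_1)| / ||e_1||
= |7| / 1 = 7.0000

7.0000


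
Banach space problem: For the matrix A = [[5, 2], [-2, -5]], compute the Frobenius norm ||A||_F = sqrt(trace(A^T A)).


||A||_F^2 = sum a_ij^2
= 5^2 + 2^2 + (-2)^2 + (-5)^2
= 25 + 4 + 4 + 25 = 58
||A||_F = sqrt(58) = 7.6158

7.6158


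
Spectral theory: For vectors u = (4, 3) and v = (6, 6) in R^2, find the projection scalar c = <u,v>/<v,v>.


Computing <u,v> = 4*6 + 3*6 = 42
Computing <v,v> = 6^2 + 6^2 = 72
Projection coefficient = 42/72 = 0.5833

0.5833


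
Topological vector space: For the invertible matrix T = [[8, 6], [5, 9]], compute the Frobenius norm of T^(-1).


det(T) = 8*9 - 6*5 = 42
T^(-1) = (1/42) * [[9, -6], [-5, 8]] = [[0.2143, -0.1429], [-0.1190, 0.1905]]
||T^(-1)||_F^2 = 0.2143^2 + (-0.1429)^2 + (-0.1190)^2 + 0.1905^2 = 0.1168
||T^(-1)||_F = sqrt(0.1168) = 0.3417

0.3417


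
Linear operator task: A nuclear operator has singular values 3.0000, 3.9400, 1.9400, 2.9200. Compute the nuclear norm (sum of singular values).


The nuclear norm is the sum of all singular values.
||T||_1 = 3.0000 + 3.9400 + 1.9400 + 2.9200
= 11.8000

11.8000


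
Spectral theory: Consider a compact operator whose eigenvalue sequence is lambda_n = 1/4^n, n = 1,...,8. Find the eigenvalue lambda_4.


The eigenvalue formula gives lambda_4 = 1/4^4
= 1/256
= 0.0039

0.0039


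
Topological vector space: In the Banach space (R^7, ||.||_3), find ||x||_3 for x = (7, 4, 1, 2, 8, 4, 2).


The l^3 norm = (sum |x_i|^3)^(1/3)
Sum of 3th powers = 343 + 64 + 1 + 8 + 512 + 64 + 8 = 1000
||x||_3 = (1000)^(1/3) = 10.0000

10.0000


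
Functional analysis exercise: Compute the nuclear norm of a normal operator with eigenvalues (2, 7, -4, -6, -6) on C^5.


For a normal operator, singular values equal |eigenvalues|.
Trace norm = sum |lambda_i| = 2 + 7 + 4 + 6 + 6
= 25

25


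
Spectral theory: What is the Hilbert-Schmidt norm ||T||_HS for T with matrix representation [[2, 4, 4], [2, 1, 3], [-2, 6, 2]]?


The Hilbert-Schmidt norm is sqrt(sum of squares of all entries).
Sum of squares = 2^2 + 4^2 + 4^2 + 2^2 + 1^2 + 3^2 + (-2)^2 + 6^2 + 2^2
= 4 + 16 + 16 + 4 + 1 + 9 + 4 + 36 + 4 = 94
||T||_HS = sqrt(94) = 9.6954

9.6954


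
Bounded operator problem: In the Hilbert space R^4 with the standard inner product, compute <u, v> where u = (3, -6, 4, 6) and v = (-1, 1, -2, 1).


Computing the standard inner product <u, v> = sum u_i * v_i
= 3*-1 + -6*1 + 4*-2 + 6*1
= -3 + -6 + -8 + 6
= -11

-11


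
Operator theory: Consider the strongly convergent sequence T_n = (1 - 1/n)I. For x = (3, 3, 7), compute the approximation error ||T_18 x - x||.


T_18 x - x = (1 - 1/18)x - x = -x/18
||x|| = sqrt(67) = 8.1854
||T_18 x - x|| = ||x||/18 = 8.1854/18 = 0.4547

0.4547


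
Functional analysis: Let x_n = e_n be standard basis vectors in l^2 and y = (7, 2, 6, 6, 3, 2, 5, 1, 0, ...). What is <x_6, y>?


x_6 = e_6 is the standard basis vector with 1 in position 6.
<x_6, y> = y_6 = 2
As n -> infinity, <x_n, y> -> 0, confirming weak convergence of (x_n) to 0.

2


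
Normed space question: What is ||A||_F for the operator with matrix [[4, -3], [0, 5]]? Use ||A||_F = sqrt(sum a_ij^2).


||A||_F^2 = sum a_ij^2
= 4^2 + (-3)^2 + 0^2 + 5^2
= 16 + 9 + 0 + 25 = 50
||A||_F = sqrt(50) = 7.0711

7.0711


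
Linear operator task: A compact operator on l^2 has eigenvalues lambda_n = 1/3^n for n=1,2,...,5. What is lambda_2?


The eigenvalue formula gives lambda_2 = 1/3^2
= 1/9
= 0.1111

0.1111


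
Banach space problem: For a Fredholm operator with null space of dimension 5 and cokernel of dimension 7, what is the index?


The Fredholm index is defined as ind(T) = dim(ker T) - dim(coker T)
= 5 - 7
= -2

-2


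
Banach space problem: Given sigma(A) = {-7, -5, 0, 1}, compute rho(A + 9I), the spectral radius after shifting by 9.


Spectrum of A + 9I = {2, 4, 9, 10}
Spectral radius = max |lambda| over the shifted spectrum
= max(2, 4, 9, 10) = 10

10


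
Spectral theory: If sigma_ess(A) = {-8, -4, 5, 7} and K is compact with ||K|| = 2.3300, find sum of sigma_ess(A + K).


By Weyl's theorem, the essential spectrum is invariant under compact perturbations.
sigma_ess(A + K) = sigma_ess(A) = {-8, -4, 5, 7}
Sum = -8 + -4 + 5 + 7 = 0

0


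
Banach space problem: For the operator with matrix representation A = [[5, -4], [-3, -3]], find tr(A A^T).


trace(A * A^T) = sum of squares of all entries
= 5^2 + (-4)^2 + (-3)^2 + (-3)^2
= 25 + 16 + 9 + 9
= 59

59


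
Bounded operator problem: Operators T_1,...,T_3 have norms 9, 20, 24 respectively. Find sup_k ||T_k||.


By the Uniform Boundedness Principle, the supremum of norms is finite.
sup_k ||T_k|| = max(9, 20, 24) = 24

24


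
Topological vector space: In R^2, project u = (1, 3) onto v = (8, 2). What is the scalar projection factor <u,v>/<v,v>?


Computing <u,v> = 1*8 + 3*2 = 14
Computing <v,v> = 8^2 + 2^2 = 68
Projection coefficient = 14/68 = 0.2059

0.2059


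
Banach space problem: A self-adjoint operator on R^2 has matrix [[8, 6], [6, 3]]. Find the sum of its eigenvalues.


For a self-adjoint (symmetric) matrix, the eigenvalues are real.
The sum of eigenvalues equals the trace of the matrix.
trace = 8 + 3 = 11

11


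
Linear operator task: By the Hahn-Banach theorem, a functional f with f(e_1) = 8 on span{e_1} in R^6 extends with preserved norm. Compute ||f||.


The norm of f is given by ||f|| = sup_{||x||=1} |f(x)|.
On span{e_1}, ||e_1|| = 1, so ||f|| = |f(e_1)| / ||e_1||
= |8| / 1 = 8.0000

8.0000


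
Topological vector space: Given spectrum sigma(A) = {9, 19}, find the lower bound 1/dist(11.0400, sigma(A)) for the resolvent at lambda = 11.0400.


dist(11.0400, {9, 19}) = min(|11.0400 - 9|, |11.0400 - 19|)
= min(2.0400, 7.9600) = 2.0400
Resolvent bound = 1/2.0400 = 0.4902

0.4902


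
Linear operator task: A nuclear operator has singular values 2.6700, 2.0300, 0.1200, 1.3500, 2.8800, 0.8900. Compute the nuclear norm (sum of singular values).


The nuclear norm is the sum of all singular values.
||T||_1 = 2.6700 + 2.0300 + 0.1200 + 1.3500 + 2.8800 + 0.8900
= 9.9400

9.9400


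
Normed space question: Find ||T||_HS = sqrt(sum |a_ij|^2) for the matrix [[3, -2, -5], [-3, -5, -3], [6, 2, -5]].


The Hilbert-Schmidt norm is sqrt(sum of squares of all entries).
Sum of squares = 3^2 + (-2)^2 + (-5)^2 + (-3)^2 + (-5)^2 + (-3)^2 + 6^2 + 2^2 + (-5)^2
= 9 + 4 + 25 + 9 + 25 + 9 + 36 + 4 + 25 = 146
||T||_HS = sqrt(146) = 12.0830

12.0830


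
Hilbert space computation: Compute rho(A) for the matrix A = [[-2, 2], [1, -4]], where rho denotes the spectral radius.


For a 2x2 matrix, eigenvalues satisfy lambda^2 - (trace)*lambda + det = 0
trace = -2 + -4 = -6
det = -2*-4 - 2*1 = 6
discriminant = (-6)^2 - 4*(6) = 12
spectral radius = max |eigenvalue| = 4.7321

4.7321


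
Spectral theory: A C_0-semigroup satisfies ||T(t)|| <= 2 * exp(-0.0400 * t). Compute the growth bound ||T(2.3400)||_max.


||T(2.3400)|| <= 2 * exp(-0.0400 * 2.3400)
= 2 * exp(-0.0936)
= 2 * 0.9106
= 1.8213

1.8213


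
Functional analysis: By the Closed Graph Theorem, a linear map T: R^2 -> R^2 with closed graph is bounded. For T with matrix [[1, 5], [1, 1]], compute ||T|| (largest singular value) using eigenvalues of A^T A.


A^T A = [[2, 6], [6, 26]]
trace(A^T A) = 28, det(A^T A) = 16
discriminant = 28^2 - 4*16 = 720
Largest eigenvalue of A^T A = (trace + sqrt(disc))/2 = 27.4164
||T|| = sqrt(27.4164) = 5.2361

5.2361


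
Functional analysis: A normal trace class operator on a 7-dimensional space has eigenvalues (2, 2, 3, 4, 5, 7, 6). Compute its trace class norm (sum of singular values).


For a normal operator, singular values equal |eigenvalues|.
Trace norm = sum |lambda_i| = 2 + 2 + 3 + 4 + 5 + 7 + 6
= 29

29


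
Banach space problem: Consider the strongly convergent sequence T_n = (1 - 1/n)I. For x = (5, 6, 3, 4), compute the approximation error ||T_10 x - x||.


T_10 x - x = (1 - 1/10)x - x = -x/10
||x|| = sqrt(86) = 9.2736
||T_10 x - x|| = ||x||/10 = 9.2736/10 = 0.9274

0.9274


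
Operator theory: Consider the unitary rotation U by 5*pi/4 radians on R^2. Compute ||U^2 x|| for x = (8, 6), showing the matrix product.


U is a rotation by theta = 5*pi/4
U^2 = rotation by 2*theta = 10*pi/4 = 2*pi/4 (mod 2*pi)
cos(2*pi/4) = 0.0000, sin(2*pi/4) = 1.0000
U^2 x = (0.0000 * 8 - 1.0000 * 6, 1.0000 * 8 + 0.0000 * 6)
= (-6.0000, 8.0000)
||U^2 x|| = sqrt((-6.0000)^2 + 8.0000^2) = sqrt(100.0000) = 10.0000

10.0000


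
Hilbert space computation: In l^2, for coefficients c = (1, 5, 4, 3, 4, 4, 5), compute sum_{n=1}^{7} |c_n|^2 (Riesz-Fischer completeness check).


sum |c_n|^2 = 1^2 + 5^2 + 4^2 + 3^2 + 4^2 + 4^2 + 5^2
= 1 + 25 + 16 + 9 + 16 + 16 + 25
= 108

108


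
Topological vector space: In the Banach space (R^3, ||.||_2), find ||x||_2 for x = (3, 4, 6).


The l^2 norm = (sum |x_i|^2)^(1/2)
Sum of 2th powers = 9 + 16 + 36 = 61
||x||_2 = (61)^(1/2) = 7.8102

7.8102


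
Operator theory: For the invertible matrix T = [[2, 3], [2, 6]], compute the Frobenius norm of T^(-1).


det(T) = 2*6 - 3*2 = 6
T^(-1) = (1/6) * [[6, -3], [-2, 2]] = [[1.0000, -0.5000], [-0.3333, 0.3333]]
||T^(-1)||_F^2 = 1.0000^2 + (-0.5000)^2 + (-0.3333)^2 + 0.3333^2 = 1.4722
||T^(-1)||_F = sqrt(1.4722) = 1.2134

1.2134


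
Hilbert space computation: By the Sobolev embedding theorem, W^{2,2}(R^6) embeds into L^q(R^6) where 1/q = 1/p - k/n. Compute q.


Using the Sobolev embedding formula: 1/q = 1/p - k/n
1/q = 1/2 - 2/6 = 1/6
q = 1/(1/6) = 6

6.0000


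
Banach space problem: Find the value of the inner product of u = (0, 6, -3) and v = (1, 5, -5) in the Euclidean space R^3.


Computing the standard inner product <u, v> = sum u_i * v_i
= 0*1 + 6*5 + -3*-5
= 0 + 30 + 15
= 45

45


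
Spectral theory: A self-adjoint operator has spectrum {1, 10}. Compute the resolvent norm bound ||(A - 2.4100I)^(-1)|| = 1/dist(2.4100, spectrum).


dist(2.4100, {1, 10}) = min(|2.4100 - 1|, |2.4100 - 10|)
= min(1.4100, 7.5900) = 1.4100
Resolvent bound = 1/1.4100 = 0.7092

0.7092


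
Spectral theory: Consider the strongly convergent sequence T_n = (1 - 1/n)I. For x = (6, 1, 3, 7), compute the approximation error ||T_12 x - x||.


T_12 x - x = (1 - 1/12)x - x = -x/12
||x|| = sqrt(95) = 9.7468
||T_12 x - x|| = ||x||/12 = 9.7468/12 = 0.8122

0.8122


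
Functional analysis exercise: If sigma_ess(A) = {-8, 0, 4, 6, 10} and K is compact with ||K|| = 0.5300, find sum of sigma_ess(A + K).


By Weyl's theorem, the essential spectrum is invariant under compact perturbations.
sigma_ess(A + K) = sigma_ess(A) = {-8, 0, 4, 6, 10}
Sum = -8 + 0 + 4 + 6 + 10 = 12

12


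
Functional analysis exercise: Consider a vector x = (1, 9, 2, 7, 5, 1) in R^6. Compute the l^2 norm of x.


The l^2 norm = (sum |x_i|^2)^(1/2)
Sum of 2th powers = 1 + 81 + 4 + 49 + 25 + 1 = 161
||x||_2 = (161)^(1/2) = 12.6886

12.6886


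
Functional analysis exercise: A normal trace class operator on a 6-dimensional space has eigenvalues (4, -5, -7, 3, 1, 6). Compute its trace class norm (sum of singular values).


For a normal operator, singular values equal |eigenvalues|.
Trace norm = sum |lambda_i| = 4 + 5 + 7 + 3 + 1 + 6
= 26

26


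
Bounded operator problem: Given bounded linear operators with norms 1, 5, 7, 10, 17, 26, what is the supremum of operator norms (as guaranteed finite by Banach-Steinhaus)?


By the Uniform Boundedness Principle, the supremum of norms is finite.
sup_k ||T_k|| = max(1, 5, 7, 10, 17, 26) = 26

26


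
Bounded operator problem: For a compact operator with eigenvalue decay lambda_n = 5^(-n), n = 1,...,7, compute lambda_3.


The eigenvalue formula gives lambda_3 = 1/5^3
= 1/125
= 0.0080

0.0080


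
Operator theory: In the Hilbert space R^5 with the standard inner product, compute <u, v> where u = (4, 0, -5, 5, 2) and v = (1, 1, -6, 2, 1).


Computing the standard inner product <u, v> = sum u_i * v_i
= 4*1 + 0*1 + -5*-6 + 5*2 + 2*1
= 4 + 0 + 30 + 10 + 2
= 46

46


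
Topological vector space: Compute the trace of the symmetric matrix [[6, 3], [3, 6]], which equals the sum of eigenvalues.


For a self-adjoint (symmetric) matrix, the eigenvalues are real.
The sum of eigenvalues equals the trace of the matrix.
trace = 6 + 6 = 12

12


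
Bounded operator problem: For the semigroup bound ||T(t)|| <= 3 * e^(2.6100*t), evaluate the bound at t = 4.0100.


||T(4.0100)|| <= 3 * exp(2.6100 * 4.0100)
= 3 * exp(10.4661)
= 3 * 35105.0404
= 105315.1212

105315.1212


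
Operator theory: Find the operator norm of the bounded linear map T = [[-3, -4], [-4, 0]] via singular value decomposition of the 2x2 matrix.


A^T A = [[25, 12], [12, 16]]
trace(A^T A) = 41, det(A^T A) = 256
discriminant = 41^2 - 4*256 = 657
Largest eigenvalue of A^T A = (trace + sqrt(disc))/2 = 33.3160
||T|| = sqrt(33.3160) = 5.7720

5.7720


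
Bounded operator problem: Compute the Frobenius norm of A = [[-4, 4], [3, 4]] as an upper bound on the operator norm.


||A||_F^2 = sum a_ij^2
= (-4)^2 + 4^2 + 3^2 + 4^2
= 16 + 16 + 9 + 16 = 57
||A||_F = sqrt(57) = 7.5498

7.5498


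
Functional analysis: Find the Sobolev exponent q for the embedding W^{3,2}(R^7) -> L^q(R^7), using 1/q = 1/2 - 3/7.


Using the Sobolev embedding formula: 1/q = 1/p - k/n
1/q = 1/2 - 3/7 = 1/14
q = 1/(1/14) = 14

14.0000


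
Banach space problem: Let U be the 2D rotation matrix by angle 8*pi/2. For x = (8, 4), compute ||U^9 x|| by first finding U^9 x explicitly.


U is a rotation by theta = 8*pi/2
U^9 = rotation by 9*theta = 72*pi/2 = 0*pi/2 (mod 2*pi)
cos(0*pi/2) = 1.0000, sin(0*pi/2) = 0.0000
U^9 x = (1.0000 * 8 - 0.0000 * 4, 0.0000 * 8 + 1.0000 * 4)
= (8.0000, 4.0000)
||U^9 x|| = sqrt(8.0000^2 + 4.0000^2) = sqrt(80.0000) = 8.9443

8.9443


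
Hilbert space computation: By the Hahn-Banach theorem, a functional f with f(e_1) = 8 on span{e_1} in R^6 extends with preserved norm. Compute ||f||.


The norm of f is given by ||f|| = sup_{||x||=1} |f(x)|.
On span{e_1}, ||e_1|| = 1, so ||f|| = |f(e_1)| / ||e_1||
= |8| / 1 = 8.0000

8.0000


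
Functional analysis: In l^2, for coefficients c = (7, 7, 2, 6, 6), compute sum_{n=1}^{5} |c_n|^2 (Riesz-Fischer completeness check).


sum |c_n|^2 = 7^2 + 7^2 + 2^2 + 6^2 + 6^2
= 49 + 49 + 4 + 36 + 36
= 174

174


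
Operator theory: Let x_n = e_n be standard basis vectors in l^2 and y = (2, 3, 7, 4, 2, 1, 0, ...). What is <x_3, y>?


x_3 = e_3 is the standard basis vector with 1 in position 3.
<x_3, y> = y_3 = 7
As n -> infinity, <x_n, y> -> 0, confirming weak convergence of (x_n) to 0.

7
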